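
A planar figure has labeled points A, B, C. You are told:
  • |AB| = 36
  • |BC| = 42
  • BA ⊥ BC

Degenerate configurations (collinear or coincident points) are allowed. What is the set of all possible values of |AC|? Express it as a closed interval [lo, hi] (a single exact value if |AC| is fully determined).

|AB| ∈ {36}
|BC| ∈ {42}
|AC| ∈ {6·√(85)}

|AC| = 6·√(85)  (≈ 55.3173)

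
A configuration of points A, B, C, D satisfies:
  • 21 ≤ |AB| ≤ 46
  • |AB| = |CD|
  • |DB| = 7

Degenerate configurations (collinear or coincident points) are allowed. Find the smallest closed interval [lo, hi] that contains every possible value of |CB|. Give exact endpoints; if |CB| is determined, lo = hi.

|CB| ∈ [14, 53]  (≈ [14.0000, 53.0000])

|AB| ∈ [21, 46]
|BD| ∈ {7}
|CD| ∈ [21, 46]
|AD| ∈ [14, 53]
|BC| ∈ [14, 53]
|AC| ∈ [0, 99]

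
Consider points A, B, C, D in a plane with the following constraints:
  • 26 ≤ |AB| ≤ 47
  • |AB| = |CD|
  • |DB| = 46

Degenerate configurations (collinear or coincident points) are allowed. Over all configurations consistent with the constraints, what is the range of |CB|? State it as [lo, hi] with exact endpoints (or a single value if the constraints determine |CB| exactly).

|AB| ∈ [26, 47]
|BD| ∈ {46}
|CD| ∈ [26, 47]
|AD| ∈ [0, 93]
|BC| ∈ [0, 93]
|AC| ∈ [0, 140]

|CB| ∈ [0, 93]  (≈ [0.0000, 93.0000])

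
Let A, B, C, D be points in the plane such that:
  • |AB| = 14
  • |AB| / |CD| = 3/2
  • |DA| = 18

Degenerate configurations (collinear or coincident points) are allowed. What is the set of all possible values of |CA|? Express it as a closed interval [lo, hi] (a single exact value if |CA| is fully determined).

|AB| ∈ {14}
|AD| ∈ {18}
|CD| ∈ {28/3}
|BD| ∈ [4, 32]
|AC| ∈ [26/3, 82/3]
|BC| ∈ [0, 124/3]

|CA| ∈ [26/3, 82/3]  (≈ [8.6667, 27.3333])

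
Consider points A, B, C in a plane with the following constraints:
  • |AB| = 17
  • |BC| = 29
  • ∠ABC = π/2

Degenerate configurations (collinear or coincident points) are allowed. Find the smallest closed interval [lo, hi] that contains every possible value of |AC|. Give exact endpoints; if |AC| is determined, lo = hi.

|AB| ∈ {17}
|BC| ∈ {29}
|AC| ∈ {√(1130)}

|AC| = √(1130)  (≈ 33.6155)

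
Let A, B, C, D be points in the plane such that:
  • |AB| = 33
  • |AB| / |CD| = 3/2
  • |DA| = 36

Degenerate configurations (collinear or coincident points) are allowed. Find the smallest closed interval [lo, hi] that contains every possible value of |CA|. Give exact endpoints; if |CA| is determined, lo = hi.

|AB| ∈ {33}
|AD| ∈ {36}
|CD| ∈ {22}
|BD| ∈ [3, 69]
|AC| ∈ [14, 58]
|BC| ∈ [0, 91]

|CA| ∈ [14, 58]  (≈ [14.0000, 58.0000])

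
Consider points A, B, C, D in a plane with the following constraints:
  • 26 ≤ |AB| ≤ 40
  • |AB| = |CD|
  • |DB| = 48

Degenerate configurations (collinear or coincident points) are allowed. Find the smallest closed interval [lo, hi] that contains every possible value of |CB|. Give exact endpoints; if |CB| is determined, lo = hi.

|AB| ∈ [26, 40]
|BD| ∈ {48}
|CD| ∈ [26, 40]
|AD| ∈ [8, 88]
|BC| ∈ [8, 88]
|AC| ∈ [0, 128]

|CB| ∈ [8, 88]  (≈ [8.0000, 88.0000])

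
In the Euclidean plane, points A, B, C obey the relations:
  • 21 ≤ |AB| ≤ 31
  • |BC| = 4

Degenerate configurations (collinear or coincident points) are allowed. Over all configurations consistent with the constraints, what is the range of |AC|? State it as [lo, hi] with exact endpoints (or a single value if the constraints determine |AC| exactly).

|AB| ∈ [21, 31]
|BC| ∈ {4}
|AC| ∈ [17, 35]

|AC| ∈ [17, 35]  (≈ [17.0000, 35.0000])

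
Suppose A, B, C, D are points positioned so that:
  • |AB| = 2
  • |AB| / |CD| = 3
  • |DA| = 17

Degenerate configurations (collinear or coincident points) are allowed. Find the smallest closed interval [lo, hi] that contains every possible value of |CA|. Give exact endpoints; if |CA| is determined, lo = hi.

|AB| ∈ {2}
|AD| ∈ {17}
|CD| ∈ {2/3}
|BD| ∈ [15, 19]
|AC| ∈ [49/3, 53/3]
|BC| ∈ [43/3, 59/3]

|CA| ∈ [49/3, 53/3]  (≈ [16.3333, 17.6667])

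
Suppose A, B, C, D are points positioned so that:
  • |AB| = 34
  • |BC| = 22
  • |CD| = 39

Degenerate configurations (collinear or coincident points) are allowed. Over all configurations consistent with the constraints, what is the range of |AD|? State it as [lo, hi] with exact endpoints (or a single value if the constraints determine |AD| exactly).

|AD| ∈ [0, 95]  (≈ [0.0000, 95.0000])

|AB| ∈ {34}
|BC| ∈ {22}
|CD| ∈ {39}
|AC| ∈ [12, 56]
|BD| ∈ [17, 61]
|AD| ∈ [0, 95]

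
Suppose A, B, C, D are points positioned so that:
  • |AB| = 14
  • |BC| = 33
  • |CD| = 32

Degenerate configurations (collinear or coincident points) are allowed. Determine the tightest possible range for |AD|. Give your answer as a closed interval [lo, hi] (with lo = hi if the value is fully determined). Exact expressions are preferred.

|AD| ∈ [0, 79]  (≈ [0.0000, 79.0000])

|AB| ∈ {14}
|BC| ∈ {33}
|CD| ∈ {32}
|AC| ∈ [19, 47]
|BD| ∈ [1, 65]
|AD| ∈ [0, 79]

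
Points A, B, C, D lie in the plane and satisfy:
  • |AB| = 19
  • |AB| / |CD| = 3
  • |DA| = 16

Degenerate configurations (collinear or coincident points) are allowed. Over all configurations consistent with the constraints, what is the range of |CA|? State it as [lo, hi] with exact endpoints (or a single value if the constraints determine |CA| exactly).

|CA| ∈ [29/3, 67/3]  (≈ [9.6667, 22.3333])

|AB| ∈ {19}
|AD| ∈ {16}
|CD| ∈ {19/3}
|BD| ∈ [3, 35]
|AC| ∈ [29/3, 67/3]
|BC| ∈ [0, 124/3]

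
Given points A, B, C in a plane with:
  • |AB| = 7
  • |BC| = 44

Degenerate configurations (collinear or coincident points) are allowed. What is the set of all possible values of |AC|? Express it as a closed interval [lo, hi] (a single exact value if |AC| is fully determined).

|AB| ∈ {7}
|BC| ∈ {44}
|AC| ∈ [37, 51]

|AC| ∈ [37, 51]  (≈ [37.0000, 51.0000])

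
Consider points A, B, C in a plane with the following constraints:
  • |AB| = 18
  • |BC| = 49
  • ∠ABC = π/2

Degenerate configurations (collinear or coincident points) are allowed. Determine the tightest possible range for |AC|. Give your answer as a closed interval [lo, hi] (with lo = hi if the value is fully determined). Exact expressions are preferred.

|AC| = 5·√(109)  (≈ 52.2015)

|AB| ∈ {18}
|BC| ∈ {49}
|AC| ∈ {5·√(109)}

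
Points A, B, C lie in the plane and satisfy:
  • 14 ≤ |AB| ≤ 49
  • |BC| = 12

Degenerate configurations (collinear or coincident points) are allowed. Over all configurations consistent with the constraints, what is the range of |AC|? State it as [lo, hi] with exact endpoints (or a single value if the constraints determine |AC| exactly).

|AC| ∈ [2, 61]  (≈ [2.0000, 61.0000])

|AB| ∈ [14, 49]
|BC| ∈ {12}
|AC| ∈ [2, 61]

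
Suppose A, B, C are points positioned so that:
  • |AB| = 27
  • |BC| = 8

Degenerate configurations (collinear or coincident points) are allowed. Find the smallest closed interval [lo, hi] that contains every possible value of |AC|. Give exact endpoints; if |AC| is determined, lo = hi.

|AC| ∈ [19, 35]  (≈ [19.0000, 35.0000])

|AB| ∈ {27}
|BC| ∈ {8}
|AC| ∈ [19, 35]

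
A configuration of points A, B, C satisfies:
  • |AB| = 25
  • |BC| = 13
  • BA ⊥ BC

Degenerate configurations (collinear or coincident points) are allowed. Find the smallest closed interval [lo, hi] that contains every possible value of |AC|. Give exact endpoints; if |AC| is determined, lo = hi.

|AB| ∈ {25}
|BC| ∈ {13}
|AC| ∈ {√(794)}

|AC| = √(794)  (≈ 28.1780)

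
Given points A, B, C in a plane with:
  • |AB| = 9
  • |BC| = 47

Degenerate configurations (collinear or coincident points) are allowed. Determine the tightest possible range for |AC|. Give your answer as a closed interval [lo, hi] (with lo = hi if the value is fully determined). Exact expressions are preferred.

|AB| ∈ {9}
|BC| ∈ {47}
|AC| ∈ [38, 56]

|AC| ∈ [38, 56]  (≈ [38.0000, 56.0000])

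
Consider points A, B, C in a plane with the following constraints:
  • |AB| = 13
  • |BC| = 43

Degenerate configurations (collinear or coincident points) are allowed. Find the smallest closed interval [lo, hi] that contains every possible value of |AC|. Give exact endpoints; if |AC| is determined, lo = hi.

|AB| ∈ {13}
|BC| ∈ {43}
|AC| ∈ [30, 56]

|AC| ∈ [30, 56]  (≈ [30.0000, 56.0000])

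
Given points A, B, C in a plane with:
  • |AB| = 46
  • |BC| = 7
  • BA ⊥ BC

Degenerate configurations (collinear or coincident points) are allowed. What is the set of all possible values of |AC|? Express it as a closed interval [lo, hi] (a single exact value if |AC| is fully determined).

|AC| = √(2165)  (≈ 46.5296)

|AB| ∈ {46}
|BC| ∈ {7}
|AC| ∈ {√(2165)}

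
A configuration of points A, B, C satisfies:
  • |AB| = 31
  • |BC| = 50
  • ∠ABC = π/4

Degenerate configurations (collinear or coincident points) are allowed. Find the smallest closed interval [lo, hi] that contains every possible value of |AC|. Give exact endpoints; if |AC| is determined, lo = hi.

|AB| ∈ {31}
|BC| ∈ {50}
|AC| ∈ {√(3461 - 1550·√(2))}

|AC| = √(3461 - 1550·√(2))  (≈ 35.6226)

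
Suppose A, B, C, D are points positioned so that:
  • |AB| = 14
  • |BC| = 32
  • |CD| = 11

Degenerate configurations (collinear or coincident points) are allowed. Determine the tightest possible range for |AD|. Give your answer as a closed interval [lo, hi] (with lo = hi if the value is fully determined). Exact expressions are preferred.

|AB| ∈ {14}
|BC| ∈ {32}
|CD| ∈ {11}
|AC| ∈ [18, 46]
|BD| ∈ [21, 43]
|AD| ∈ [7, 57]

|AD| ∈ [7, 57]  (≈ [7.0000, 57.0000])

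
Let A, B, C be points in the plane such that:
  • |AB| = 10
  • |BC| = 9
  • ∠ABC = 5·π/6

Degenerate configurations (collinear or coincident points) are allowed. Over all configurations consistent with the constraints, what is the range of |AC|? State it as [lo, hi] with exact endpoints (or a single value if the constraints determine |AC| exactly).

|AB| ∈ {10}
|BC| ∈ {9}
|AC| ∈ {√(90·√(3) + 181)}

|AC| = √(90·√(3) + 181)  (≈ 18.3544)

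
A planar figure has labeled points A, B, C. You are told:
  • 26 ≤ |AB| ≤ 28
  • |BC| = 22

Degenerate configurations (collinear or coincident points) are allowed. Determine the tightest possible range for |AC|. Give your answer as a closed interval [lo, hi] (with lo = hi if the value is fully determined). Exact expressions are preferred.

|AC| ∈ [4, 50]  (≈ [4.0000, 50.0000])

|AB| ∈ [26, 28]
|BC| ∈ {22}
|AC| ∈ [4, 50]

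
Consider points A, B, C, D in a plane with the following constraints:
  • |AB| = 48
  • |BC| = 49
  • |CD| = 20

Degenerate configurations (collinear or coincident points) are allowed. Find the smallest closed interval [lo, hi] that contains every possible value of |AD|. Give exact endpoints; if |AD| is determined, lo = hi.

|AD| ∈ [0, 117]  (≈ [0.0000, 117.0000])

|AB| ∈ {48}
|BC| ∈ {49}
|CD| ∈ {20}
|AC| ∈ [1, 97]
|BD| ∈ [29, 69]
|AD| ∈ [0, 117]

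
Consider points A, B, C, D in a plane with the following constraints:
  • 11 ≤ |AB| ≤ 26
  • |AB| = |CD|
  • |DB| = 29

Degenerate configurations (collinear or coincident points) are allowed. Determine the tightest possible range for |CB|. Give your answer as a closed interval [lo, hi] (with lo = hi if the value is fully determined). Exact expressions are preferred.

|CB| ∈ [3, 55]  (≈ [3.0000, 55.0000])

|AB| ∈ [11, 26]
|BD| ∈ {29}
|CD| ∈ [11, 26]
|AD| ∈ [3, 55]
|BC| ∈ [3, 55]
|AC| ∈ [0, 81]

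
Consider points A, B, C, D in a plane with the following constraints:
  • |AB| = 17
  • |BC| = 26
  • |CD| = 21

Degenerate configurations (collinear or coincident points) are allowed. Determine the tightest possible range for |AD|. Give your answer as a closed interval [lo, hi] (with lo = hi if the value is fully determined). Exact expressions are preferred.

|AB| ∈ {17}
|BC| ∈ {26}
|CD| ∈ {21}
|AC| ∈ [9, 43]
|BD| ∈ [5, 47]
|AD| ∈ [0, 64]

|AD| ∈ [0, 64]  (≈ [0.0000, 64.0000])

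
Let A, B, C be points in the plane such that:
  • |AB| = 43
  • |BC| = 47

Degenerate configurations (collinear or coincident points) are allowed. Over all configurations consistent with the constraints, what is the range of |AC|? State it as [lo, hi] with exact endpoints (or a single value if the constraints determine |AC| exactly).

|AB| ∈ {43}
|BC| ∈ {47}
|AC| ∈ [4, 90]

|AC| ∈ [4, 90]  (≈ [4.0000, 90.0000])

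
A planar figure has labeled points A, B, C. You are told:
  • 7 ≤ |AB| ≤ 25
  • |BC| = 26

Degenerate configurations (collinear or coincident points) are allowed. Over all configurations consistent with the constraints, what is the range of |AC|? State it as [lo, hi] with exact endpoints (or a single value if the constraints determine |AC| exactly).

|AC| ∈ [1, 51]  (≈ [1.0000, 51.0000])

|AB| ∈ [7, 25]
|BC| ∈ {26}
|AC| ∈ [1, 51]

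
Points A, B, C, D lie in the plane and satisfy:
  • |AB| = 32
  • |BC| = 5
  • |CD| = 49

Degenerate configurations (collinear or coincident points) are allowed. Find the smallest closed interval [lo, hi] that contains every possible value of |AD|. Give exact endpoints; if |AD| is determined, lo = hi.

|AB| ∈ {32}
|BC| ∈ {5}
|CD| ∈ {49}
|AC| ∈ [27, 37]
|BD| ∈ [44, 54]
|AD| ∈ [12, 86]

|AD| ∈ [12, 86]  (≈ [12.0000, 86.0000])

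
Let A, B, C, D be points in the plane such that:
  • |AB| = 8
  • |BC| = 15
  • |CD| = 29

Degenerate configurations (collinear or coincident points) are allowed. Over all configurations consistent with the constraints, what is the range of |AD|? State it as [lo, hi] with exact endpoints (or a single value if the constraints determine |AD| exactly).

|AD| ∈ [6, 52]  (≈ [6.0000, 52.0000])

|AB| ∈ {8}
|BC| ∈ {15}
|CD| ∈ {29}
|AC| ∈ [7, 23]
|BD| ∈ [14, 44]
|AD| ∈ [6, 52]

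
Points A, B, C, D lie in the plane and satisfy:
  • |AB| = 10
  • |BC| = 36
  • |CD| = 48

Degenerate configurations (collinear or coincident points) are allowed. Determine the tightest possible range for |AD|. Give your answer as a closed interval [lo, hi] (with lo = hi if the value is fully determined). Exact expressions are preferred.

|AB| ∈ {10}
|BC| ∈ {36}
|CD| ∈ {48}
|AC| ∈ [26, 46]
|BD| ∈ [12, 84]
|AD| ∈ [2, 94]

|AD| ∈ [2, 94]  (≈ [2.0000, 94.0000])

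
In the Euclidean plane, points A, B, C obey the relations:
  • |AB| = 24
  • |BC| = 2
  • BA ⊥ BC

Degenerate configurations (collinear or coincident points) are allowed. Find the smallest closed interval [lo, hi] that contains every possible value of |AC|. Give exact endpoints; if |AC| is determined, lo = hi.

|AC| = 2·√(145)  (≈ 24.0832)

|AB| ∈ {24}
|BC| ∈ {2}
|AC| ∈ {2·√(145)}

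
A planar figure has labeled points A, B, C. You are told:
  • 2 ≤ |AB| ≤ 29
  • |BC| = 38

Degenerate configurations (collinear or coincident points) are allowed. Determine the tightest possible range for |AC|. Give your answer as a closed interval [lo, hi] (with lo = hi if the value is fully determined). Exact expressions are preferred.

|AB| ∈ [2, 29]
|BC| ∈ {38}
|AC| ∈ [9, 67]

|AC| ∈ [9, 67]  (≈ [9.0000, 67.0000])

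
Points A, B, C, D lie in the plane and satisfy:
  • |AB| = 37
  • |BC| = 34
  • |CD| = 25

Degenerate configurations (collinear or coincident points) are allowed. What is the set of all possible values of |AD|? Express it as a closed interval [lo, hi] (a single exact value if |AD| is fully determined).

|AB| ∈ {37}
|BC| ∈ {34}
|CD| ∈ {25}
|AC| ∈ [3, 71]
|BD| ∈ [9, 59]
|AD| ∈ [0, 96]

|AD| ∈ [0, 96]  (≈ [0.0000, 96.0000])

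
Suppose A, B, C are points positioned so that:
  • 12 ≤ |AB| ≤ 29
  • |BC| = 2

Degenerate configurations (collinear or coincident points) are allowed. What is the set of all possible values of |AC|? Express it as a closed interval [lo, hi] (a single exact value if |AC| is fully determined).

|AB| ∈ [12, 29]
|BC| ∈ {2}
|AC| ∈ [10, 31]

|AC| ∈ [10, 31]  (≈ [10.0000, 31.0000])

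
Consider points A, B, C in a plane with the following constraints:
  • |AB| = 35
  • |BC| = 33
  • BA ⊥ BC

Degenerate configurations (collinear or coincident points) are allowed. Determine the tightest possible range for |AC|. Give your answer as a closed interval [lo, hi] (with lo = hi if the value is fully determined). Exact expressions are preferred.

|AB| ∈ {35}
|BC| ∈ {33}
|AC| ∈ {√(2314)}

|AC| = √(2314)  (≈ 48.1041)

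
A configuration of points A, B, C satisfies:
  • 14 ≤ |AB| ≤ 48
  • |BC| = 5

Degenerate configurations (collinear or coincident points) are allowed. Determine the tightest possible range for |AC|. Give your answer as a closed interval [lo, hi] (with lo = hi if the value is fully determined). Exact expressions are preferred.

|AB| ∈ [14, 48]
|BC| ∈ {5}
|AC| ∈ [9, 53]

|AC| ∈ [9, 53]  (≈ [9.0000, 53.0000])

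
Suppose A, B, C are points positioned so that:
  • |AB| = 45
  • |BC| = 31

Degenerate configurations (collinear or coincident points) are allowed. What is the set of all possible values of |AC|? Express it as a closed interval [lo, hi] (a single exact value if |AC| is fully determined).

|AC| ∈ [14, 76]  (≈ [14.0000, 76.0000])

|AB| ∈ {45}
|BC| ∈ {31}
|AC| ∈ [14, 76]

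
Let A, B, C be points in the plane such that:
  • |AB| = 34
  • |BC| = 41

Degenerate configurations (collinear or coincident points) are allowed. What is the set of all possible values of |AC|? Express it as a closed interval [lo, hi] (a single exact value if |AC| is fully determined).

|AB| ∈ {34}
|BC| ∈ {41}
|AC| ∈ [7, 75]

|AC| ∈ [7, 75]  (≈ [7.0000, 75.0000])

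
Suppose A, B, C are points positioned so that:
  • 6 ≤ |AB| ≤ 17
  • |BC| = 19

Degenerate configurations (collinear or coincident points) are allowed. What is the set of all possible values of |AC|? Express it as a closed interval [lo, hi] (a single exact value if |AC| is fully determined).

|AC| ∈ [2, 36]  (≈ [2.0000, 36.0000])

|AB| ∈ [6, 17]
|BC| ∈ {19}
|AC| ∈ [2, 36]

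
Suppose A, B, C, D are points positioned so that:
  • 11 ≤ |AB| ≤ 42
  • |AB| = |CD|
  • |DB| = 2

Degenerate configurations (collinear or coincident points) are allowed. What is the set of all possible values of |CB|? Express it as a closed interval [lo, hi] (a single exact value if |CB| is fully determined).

|CB| ∈ [9, 44]  (≈ [9.0000, 44.0000])

|AB| ∈ [11, 42]
|BD| ∈ {2}
|CD| ∈ [11, 42]
|AD| ∈ [9, 44]
|BC| ∈ [9, 44]
|AC| ∈ [0, 86]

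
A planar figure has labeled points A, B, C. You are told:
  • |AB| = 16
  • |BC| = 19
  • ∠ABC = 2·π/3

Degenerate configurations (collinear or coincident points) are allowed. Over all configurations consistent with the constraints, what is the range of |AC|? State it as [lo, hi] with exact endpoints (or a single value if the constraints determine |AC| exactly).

|AB| ∈ {16}
|BC| ∈ {19}
|AC| ∈ {√(921)}

|AC| = √(921)  (≈ 30.3480)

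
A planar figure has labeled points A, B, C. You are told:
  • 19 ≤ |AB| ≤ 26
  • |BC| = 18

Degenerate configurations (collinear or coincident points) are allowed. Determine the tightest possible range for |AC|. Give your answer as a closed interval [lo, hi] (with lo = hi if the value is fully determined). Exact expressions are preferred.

|AC| ∈ [1, 44]  (≈ [1.0000, 44.0000])

|AB| ∈ [19, 26]
|BC| ∈ {18}
|AC| ∈ [1, 44]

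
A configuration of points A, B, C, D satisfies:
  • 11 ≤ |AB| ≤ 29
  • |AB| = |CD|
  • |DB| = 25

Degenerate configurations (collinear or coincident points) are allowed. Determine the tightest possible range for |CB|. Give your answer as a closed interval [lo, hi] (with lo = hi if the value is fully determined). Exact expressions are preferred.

|CB| ∈ [0, 54]  (≈ [0.0000, 54.0000])

|AB| ∈ [11, 29]
|BD| ∈ {25}
|CD| ∈ [11, 29]
|AD| ∈ [0, 54]
|BC| ∈ [0, 54]
|AC| ∈ [0, 83]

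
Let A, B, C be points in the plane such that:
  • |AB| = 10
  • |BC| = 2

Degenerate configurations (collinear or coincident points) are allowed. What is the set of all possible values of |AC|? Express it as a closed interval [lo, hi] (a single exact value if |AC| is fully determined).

|AC| ∈ [8, 12]  (≈ [8.0000, 12.0000])

|AB| ∈ {10}
|BC| ∈ {2}
|AC| ∈ [8, 12]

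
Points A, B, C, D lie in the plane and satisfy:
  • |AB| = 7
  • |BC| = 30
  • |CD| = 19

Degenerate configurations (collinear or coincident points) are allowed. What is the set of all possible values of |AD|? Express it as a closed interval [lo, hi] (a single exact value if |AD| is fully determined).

|AB| ∈ {7}
|BC| ∈ {30}
|CD| ∈ {19}
|AC| ∈ [23, 37]
|BD| ∈ [11, 49]
|AD| ∈ [4, 56]

|AD| ∈ [4, 56]  (≈ [4.0000, 56.0000])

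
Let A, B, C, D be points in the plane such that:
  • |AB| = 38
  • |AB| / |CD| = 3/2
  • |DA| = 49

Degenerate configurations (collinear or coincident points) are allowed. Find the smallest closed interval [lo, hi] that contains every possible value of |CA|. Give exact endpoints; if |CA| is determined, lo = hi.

|CA| ∈ [71/3, 223/3]  (≈ [23.6667, 74.3333])

|AB| ∈ {38}
|AD| ∈ {49}
|CD| ∈ {76/3}
|BD| ∈ [11, 87]
|AC| ∈ [71/3, 223/3]
|BC| ∈ [0, 337/3]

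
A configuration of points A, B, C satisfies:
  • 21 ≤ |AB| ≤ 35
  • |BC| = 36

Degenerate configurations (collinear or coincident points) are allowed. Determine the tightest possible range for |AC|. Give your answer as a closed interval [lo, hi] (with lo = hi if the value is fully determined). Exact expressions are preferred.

|AC| ∈ [1, 71]  (≈ [1.0000, 71.0000])

|AB| ∈ [21, 35]
|BC| ∈ {36}
|AC| ∈ [1, 71]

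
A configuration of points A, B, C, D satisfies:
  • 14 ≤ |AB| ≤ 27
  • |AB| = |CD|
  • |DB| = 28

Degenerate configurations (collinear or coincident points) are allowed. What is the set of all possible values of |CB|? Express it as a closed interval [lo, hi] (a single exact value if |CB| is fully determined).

|AB| ∈ [14, 27]
|BD| ∈ {28}
|CD| ∈ [14, 27]
|AD| ∈ [1, 55]
|BC| ∈ [1, 55]
|AC| ∈ [0, 82]

|CB| ∈ [1, 55]  (≈ [1.0000, 55.0000])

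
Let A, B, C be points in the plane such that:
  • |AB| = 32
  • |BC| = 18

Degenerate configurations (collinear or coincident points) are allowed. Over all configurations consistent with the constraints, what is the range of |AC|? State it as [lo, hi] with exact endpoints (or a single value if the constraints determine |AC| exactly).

|AB| ∈ {32}
|BC| ∈ {18}
|AC| ∈ [14, 50]

|AC| ∈ [14, 50]  (≈ [14.0000, 50.0000])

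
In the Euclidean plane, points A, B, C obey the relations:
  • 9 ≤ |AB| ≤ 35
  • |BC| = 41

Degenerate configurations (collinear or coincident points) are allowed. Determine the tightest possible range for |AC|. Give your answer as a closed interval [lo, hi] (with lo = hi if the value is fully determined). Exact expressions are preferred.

|AC| ∈ [6, 76]  (≈ [6.0000, 76.0000])

|AB| ∈ [9, 35]
|BC| ∈ {41}
|AC| ∈ [6, 76]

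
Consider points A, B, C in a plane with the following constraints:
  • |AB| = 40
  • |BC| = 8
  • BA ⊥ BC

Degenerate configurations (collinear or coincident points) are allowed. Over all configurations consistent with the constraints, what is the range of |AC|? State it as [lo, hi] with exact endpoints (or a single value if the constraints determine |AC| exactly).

|AB| ∈ {40}
|BC| ∈ {8}
|AC| ∈ {8·√(26)}

|AC| = 8·√(26)  (≈ 40.7922)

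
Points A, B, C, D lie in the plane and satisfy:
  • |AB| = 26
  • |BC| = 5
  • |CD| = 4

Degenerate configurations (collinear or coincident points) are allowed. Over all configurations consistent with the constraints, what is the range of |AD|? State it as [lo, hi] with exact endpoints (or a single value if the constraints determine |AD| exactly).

|AD| ∈ [17, 35]  (≈ [17.0000, 35.0000])

|AB| ∈ {26}
|BC| ∈ {5}
|CD| ∈ {4}
|AC| ∈ [21, 31]
|BD| ∈ [1, 9]
|AD| ∈ [17, 35]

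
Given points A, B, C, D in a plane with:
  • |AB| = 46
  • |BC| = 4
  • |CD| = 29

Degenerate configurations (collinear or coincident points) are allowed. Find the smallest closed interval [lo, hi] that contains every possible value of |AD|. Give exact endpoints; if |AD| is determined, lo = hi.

|AB| ∈ {46}
|BC| ∈ {4}
|CD| ∈ {29}
|AC| ∈ [42, 50]
|BD| ∈ [25, 33]
|AD| ∈ [13, 79]

|AD| ∈ [13, 79]  (≈ [13.0000, 79.0000])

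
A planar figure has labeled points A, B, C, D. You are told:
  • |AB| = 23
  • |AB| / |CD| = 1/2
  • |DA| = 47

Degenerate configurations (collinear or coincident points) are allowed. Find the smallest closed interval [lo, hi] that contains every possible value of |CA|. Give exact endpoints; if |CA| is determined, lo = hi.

|CA| ∈ [1, 93]  (≈ [1.0000, 93.0000])

|AB| ∈ {23}
|AD| ∈ {47}
|CD| ∈ {46}
|BD| ∈ [24, 70]
|AC| ∈ [1, 93]
|BC| ∈ [0, 116]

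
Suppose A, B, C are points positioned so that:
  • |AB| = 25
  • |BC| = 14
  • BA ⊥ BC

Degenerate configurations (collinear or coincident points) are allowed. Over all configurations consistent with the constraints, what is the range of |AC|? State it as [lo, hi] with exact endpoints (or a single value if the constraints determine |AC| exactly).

|AB| ∈ {25}
|BC| ∈ {14}
|AC| ∈ {√(821)}

|AC| = √(821)  (≈ 28.6531)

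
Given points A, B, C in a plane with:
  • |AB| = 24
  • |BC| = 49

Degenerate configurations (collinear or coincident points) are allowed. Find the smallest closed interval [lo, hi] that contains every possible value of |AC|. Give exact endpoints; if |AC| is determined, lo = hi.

|AB| ∈ {24}
|BC| ∈ {49}
|AC| ∈ [25, 73]

|AC| ∈ [25, 73]  (≈ [25.0000, 73.0000])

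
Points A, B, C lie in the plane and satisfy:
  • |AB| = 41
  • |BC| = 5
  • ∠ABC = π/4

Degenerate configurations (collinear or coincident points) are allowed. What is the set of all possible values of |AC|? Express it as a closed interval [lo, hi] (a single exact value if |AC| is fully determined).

|AB| ∈ {41}
|BC| ∈ {5}
|AC| ∈ {√(1706 - 205·√(2))}

|AC| = √(1706 - 205·√(2))  (≈ 37.6309)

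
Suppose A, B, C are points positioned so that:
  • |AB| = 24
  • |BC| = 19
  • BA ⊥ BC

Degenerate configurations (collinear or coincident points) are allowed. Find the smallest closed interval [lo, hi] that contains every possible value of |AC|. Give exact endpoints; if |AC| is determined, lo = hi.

|AB| ∈ {24}
|BC| ∈ {19}
|AC| ∈ {√(937)}

|AC| = √(937)  (≈ 30.6105)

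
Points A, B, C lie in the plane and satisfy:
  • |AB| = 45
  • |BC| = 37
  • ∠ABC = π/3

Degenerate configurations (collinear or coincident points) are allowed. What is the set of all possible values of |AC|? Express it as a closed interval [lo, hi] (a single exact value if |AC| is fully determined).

|AB| ∈ {45}
|BC| ∈ {37}
|AC| ∈ {√(1729)}

|AC| = √(1729)  (≈ 41.5812)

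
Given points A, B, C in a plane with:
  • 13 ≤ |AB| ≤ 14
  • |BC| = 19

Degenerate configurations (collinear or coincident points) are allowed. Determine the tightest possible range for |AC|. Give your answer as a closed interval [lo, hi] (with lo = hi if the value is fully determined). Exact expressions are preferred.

|AB| ∈ [13, 14]
|BC| ∈ {19}
|AC| ∈ [5, 33]

|AC| ∈ [5, 33]  (≈ [5.0000, 33.0000])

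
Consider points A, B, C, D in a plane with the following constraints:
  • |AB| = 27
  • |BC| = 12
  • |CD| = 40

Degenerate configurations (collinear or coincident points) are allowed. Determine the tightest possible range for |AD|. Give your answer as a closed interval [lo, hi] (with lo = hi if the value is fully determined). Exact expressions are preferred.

|AD| ∈ [1, 79]  (≈ [1.0000, 79.0000])

|AB| ∈ {27}
|BC| ∈ {12}
|CD| ∈ {40}
|AC| ∈ [15, 39]
|BD| ∈ [28, 52]
|AD| ∈ [1, 79]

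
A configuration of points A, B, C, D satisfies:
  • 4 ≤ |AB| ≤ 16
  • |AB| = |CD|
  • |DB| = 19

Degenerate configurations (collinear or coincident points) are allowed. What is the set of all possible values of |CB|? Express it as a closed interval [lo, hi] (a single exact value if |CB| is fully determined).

|AB| ∈ [4, 16]
|BD| ∈ {19}
|CD| ∈ [4, 16]
|AD| ∈ [3, 35]
|BC| ∈ [3, 35]
|AC| ∈ [0, 51]

|CB| ∈ [3, 35]  (≈ [3.0000, 35.0000])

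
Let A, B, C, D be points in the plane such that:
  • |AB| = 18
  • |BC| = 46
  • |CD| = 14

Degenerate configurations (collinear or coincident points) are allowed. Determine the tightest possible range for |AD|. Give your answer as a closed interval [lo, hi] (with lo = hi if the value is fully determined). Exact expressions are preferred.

|AD| ∈ [14, 78]  (≈ [14.0000, 78.0000])

|AB| ∈ {18}
|BC| ∈ {46}
|CD| ∈ {14}
|AC| ∈ [28, 64]
|BD| ∈ [32, 60]
|AD| ∈ [14, 78]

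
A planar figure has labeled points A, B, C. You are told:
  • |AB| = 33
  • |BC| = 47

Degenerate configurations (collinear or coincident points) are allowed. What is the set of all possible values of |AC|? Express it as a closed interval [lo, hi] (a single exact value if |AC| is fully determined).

|AC| ∈ [14, 80]  (≈ [14.0000, 80.0000])

|AB| ∈ {33}
|BC| ∈ {47}
|AC| ∈ [14, 80]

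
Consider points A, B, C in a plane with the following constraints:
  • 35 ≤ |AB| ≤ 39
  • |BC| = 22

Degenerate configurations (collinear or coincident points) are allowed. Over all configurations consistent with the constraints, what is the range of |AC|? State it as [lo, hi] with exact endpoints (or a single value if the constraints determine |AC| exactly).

|AB| ∈ [35, 39]
|BC| ∈ {22}
|AC| ∈ [13, 61]

|AC| ∈ [13, 61]  (≈ [13.0000, 61.0000])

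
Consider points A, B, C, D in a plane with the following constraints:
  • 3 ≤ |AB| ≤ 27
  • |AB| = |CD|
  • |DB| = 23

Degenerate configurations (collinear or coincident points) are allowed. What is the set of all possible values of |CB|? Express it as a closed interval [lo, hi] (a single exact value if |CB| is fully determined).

|CB| ∈ [0, 50]  (≈ [0.0000, 50.0000])

|AB| ∈ [3, 27]
|BD| ∈ {23}
|CD| ∈ [3, 27]
|AD| ∈ [0, 50]
|BC| ∈ [0, 50]
|AC| ∈ [0, 77]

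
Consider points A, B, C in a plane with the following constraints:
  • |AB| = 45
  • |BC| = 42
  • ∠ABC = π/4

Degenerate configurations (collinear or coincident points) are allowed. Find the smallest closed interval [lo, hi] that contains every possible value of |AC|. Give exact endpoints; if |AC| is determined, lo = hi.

|AC| = 3·√(421 - 210·√(2))  (≈ 33.4086)

|AB| ∈ {45}
|BC| ∈ {42}
|AC| ∈ {3·√(421 - 210·√(2))}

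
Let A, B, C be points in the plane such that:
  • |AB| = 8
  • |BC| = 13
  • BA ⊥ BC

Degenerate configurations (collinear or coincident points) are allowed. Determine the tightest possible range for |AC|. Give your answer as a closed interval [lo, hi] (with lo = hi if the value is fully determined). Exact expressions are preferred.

|AC| = √(233)  (≈ 15.2643)

|AB| ∈ {8}
|BC| ∈ {13}
|AC| ∈ {√(233)}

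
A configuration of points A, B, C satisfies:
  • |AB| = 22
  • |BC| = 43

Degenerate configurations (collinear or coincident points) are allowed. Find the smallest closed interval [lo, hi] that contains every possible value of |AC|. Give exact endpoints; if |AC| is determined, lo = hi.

|AC| ∈ [21, 65]  (≈ [21.0000, 65.0000])

|AB| ∈ {22}
|BC| ∈ {43}
|AC| ∈ [21, 65]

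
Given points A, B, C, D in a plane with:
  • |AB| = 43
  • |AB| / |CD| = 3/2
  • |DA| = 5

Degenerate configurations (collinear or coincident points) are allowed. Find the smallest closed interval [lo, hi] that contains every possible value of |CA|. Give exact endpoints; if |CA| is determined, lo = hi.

|CA| ∈ [71/3, 101/3]  (≈ [23.6667, 33.6667])

|AB| ∈ {43}
|AD| ∈ {5}
|CD| ∈ {86/3}
|BD| ∈ [38, 48]
|AC| ∈ [71/3, 101/3]
|BC| ∈ [28/3, 230/3]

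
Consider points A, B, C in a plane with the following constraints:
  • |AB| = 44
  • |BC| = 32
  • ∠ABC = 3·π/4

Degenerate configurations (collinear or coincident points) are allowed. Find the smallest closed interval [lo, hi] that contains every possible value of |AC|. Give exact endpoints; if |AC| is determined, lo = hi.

|AC| = 4·√(88·√(2) + 185)  (≈ 70.3649)

|AB| ∈ {44}
|BC| ∈ {32}
|AC| ∈ {4·√(88·√(2) + 185)}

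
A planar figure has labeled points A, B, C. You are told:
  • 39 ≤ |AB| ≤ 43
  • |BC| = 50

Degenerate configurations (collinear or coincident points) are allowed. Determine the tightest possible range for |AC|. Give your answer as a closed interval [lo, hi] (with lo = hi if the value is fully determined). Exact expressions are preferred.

|AC| ∈ [7, 93]  (≈ [7.0000, 93.0000])

|AB| ∈ [39, 43]
|BC| ∈ {50}
|AC| ∈ [7, 93]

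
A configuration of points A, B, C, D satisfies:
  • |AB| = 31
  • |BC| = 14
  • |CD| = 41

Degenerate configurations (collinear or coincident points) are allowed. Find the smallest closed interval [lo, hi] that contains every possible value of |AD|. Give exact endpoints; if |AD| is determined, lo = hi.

|AB| ∈ {31}
|BC| ∈ {14}
|CD| ∈ {41}
|AC| ∈ [17, 45]
|BD| ∈ [27, 55]
|AD| ∈ [0, 86]

|AD| ∈ [0, 86]  (≈ [0.0000, 86.0000])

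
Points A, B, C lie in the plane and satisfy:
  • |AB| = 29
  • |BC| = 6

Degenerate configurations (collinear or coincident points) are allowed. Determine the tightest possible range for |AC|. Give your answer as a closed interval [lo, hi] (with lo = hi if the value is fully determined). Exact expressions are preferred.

|AC| ∈ [23, 35]  (≈ [23.0000, 35.0000])

|AB| ∈ {29}
|BC| ∈ {6}
|AC| ∈ [23, 35]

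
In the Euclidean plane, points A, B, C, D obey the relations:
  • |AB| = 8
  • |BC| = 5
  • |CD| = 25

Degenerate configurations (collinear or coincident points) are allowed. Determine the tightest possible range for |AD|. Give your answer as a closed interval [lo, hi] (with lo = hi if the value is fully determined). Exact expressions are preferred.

|AB| ∈ {8}
|BC| ∈ {5}
|CD| ∈ {25}
|AC| ∈ [3, 13]
|BD| ∈ [20, 30]
|AD| ∈ [12, 38]

|AD| ∈ [12, 38]  (≈ [12.0000, 38.0000])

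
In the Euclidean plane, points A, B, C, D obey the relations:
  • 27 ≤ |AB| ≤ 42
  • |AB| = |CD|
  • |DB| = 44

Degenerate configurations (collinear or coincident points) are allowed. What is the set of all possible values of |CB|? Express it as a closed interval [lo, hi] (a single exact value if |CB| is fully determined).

|CB| ∈ [2, 86]  (≈ [2.0000, 86.0000])

|AB| ∈ [27, 42]
|BD| ∈ {44}
|CD| ∈ [27, 42]
|AD| ∈ [2, 86]
|BC| ∈ [2, 86]
|AC| ∈ [0, 128]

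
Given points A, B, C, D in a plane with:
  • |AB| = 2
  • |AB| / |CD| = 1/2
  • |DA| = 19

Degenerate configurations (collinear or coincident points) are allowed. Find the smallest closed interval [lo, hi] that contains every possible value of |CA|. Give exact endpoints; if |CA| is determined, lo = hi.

|AB| ∈ {2}
|AD| ∈ {19}
|CD| ∈ {4}
|BD| ∈ [17, 21]
|AC| ∈ [15, 23]
|BC| ∈ [13, 25]

|CA| ∈ [15, 23]  (≈ [15.0000, 23.0000])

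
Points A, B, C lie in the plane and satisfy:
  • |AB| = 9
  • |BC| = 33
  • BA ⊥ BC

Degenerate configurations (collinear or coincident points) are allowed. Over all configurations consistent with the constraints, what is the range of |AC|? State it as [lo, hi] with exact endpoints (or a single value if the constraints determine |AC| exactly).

|AB| ∈ {9}
|BC| ∈ {33}
|AC| ∈ {3·√(130)}

|AC| = 3·√(130)  (≈ 34.2053)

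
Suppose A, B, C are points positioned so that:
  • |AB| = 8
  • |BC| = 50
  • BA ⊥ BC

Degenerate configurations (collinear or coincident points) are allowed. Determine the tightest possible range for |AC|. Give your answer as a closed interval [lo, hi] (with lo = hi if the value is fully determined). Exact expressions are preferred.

|AB| ∈ {8}
|BC| ∈ {50}
|AC| ∈ {2·√(641)}

|AC| = 2·√(641)  (≈ 50.6360)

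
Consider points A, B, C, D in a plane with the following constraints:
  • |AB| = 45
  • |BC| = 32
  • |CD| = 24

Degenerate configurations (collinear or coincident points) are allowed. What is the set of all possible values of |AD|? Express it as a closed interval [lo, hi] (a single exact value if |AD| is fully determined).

|AD| ∈ [0, 101]  (≈ [0.0000, 101.0000])

|AB| ∈ {45}
|BC| ∈ {32}
|CD| ∈ {24}
|AC| ∈ [13, 77]
|BD| ∈ [8, 56]
|AD| ∈ [0, 101]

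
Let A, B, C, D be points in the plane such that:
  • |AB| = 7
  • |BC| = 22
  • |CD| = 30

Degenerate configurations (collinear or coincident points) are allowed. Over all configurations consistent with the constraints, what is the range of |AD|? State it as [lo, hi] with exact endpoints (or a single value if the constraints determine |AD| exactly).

|AB| ∈ {7}
|BC| ∈ {22}
|CD| ∈ {30}
|AC| ∈ [15, 29]
|BD| ∈ [8, 52]
|AD| ∈ [1, 59]

|AD| ∈ [1, 59]  (≈ [1.0000, 59.0000])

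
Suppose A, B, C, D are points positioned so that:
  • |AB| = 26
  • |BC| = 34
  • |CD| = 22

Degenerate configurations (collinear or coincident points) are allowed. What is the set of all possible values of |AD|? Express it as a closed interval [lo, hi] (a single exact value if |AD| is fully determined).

|AD| ∈ [0, 82]  (≈ [0.0000, 82.0000])

|AB| ∈ {26}
|BC| ∈ {34}
|CD| ∈ {22}
|AC| ∈ [8, 60]
|BD| ∈ [12, 56]
|AD| ∈ [0, 82]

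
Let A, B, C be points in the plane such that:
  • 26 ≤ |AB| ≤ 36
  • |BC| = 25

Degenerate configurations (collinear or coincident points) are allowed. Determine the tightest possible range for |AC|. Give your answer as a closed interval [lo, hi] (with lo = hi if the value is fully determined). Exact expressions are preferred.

|AB| ∈ [26, 36]
|BC| ∈ {25}
|AC| ∈ [1, 61]

|AC| ∈ [1, 61]  (≈ [1.0000, 61.0000])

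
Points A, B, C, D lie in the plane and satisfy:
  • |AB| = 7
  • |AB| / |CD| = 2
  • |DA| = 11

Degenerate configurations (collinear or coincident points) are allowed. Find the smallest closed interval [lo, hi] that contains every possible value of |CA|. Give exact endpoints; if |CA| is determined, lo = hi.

|AB| ∈ {7}
|AD| ∈ {11}
|CD| ∈ {7/2}
|BD| ∈ [4, 18]
|AC| ∈ [15/2, 29/2]
|BC| ∈ [1/2, 43/2]

|CA| ∈ [15/2, 29/2]  (≈ [7.5000, 14.5000])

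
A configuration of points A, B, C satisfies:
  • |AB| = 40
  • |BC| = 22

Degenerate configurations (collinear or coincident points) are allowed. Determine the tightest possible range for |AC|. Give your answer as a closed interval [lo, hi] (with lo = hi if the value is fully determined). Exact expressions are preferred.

|AB| ∈ {40}
|BC| ∈ {22}
|AC| ∈ [18, 62]

|AC| ∈ [18, 62]  (≈ [18.0000, 62.0000])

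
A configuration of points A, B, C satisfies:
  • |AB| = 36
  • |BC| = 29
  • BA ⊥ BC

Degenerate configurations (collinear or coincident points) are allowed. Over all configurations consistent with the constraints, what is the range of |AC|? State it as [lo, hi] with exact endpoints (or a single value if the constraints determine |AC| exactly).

|AC| = √(2137)  (≈ 46.2277)

|AB| ∈ {36}
|BC| ∈ {29}
|AC| ∈ {√(2137)}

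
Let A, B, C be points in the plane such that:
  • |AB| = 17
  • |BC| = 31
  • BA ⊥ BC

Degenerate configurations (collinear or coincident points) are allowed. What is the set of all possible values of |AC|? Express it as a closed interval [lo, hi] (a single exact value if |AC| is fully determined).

|AC| = 25·√(2)  (≈ 35.3553)

|AB| ∈ {17}
|BC| ∈ {31}
|AC| ∈ {25·√(2)}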